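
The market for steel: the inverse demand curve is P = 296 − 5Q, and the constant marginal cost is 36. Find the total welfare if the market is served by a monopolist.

TS = 5070

A monopolist chooses Q where MR = MC. MR = 296 − 10Q; setting this equal to 36 gives Q = 26 and P = 166.
CS = ½·(296 − 166)·26 = 1690; PS = (166 − 36)·26 = 3380; TS = 5070.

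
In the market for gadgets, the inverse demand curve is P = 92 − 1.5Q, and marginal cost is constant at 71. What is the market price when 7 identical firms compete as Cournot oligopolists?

P = 73.625

In a 7-firm Cournot equilibrium, symmetry and the first-order condition give q = (92 − 71)/(12) = 1.75. So Q = 12.25 and P = 73.625.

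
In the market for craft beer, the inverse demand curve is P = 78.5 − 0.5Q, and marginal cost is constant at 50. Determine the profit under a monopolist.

Monopoly sets MR = MC: 78.5 − Q = 50 ⇒ Q = 28.5, P = 78.5 − 0.5·28.5 = 64.25.
Profit = (64.25 − 50)·28.5 = 406.125.

Profit = 406.125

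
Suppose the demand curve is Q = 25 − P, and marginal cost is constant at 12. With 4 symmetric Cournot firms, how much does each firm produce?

Inverting demand: P = 25 − Q.
In a 4-firm Cournot equilibrium, symmetry and the first-order condition give q = (25 − 12)/(5) = 2.6. So Q = 10.4 and P = 14.6.

q_i = 2.6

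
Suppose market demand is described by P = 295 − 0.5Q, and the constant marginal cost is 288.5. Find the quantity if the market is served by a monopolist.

A monopolist chooses Q where MR = MC. MR = 295 − Q; setting this equal to 288.5 gives Q = 6.5 and P = 291.75.

Q = 6.5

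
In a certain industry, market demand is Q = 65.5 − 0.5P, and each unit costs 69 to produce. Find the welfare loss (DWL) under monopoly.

DWL = 240.25

Inverting demand: P = 131 − 2Q.
Under competition P = MC = 69, so Q = (131 − 69)/2 = 31.
A monopolist chooses Q where MR = MC. MR = 131 − 4Q; setting this equal to 69 gives Q = 15.5 and P = 100.
DWL is the triangle between Q = 15.5 and Q = 31: ½·(31 − 15.5)·(100 − 69) = 240.25.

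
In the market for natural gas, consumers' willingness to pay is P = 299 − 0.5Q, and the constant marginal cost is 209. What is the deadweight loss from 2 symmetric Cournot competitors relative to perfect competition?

DWL = 900

Perfect competition: P = MC = 209, so 299 − 0.5Q = 209 and Q = 180.
In a 2-firm Cournot equilibrium, symmetry and the first-order condition give q = (299 − 209)/(1.5) = 60. So Q = 120 and P = 239.
DWL is the triangle between Q = 120 and Q = 180: ½·(180 − 120)·(239 − 209) = 900.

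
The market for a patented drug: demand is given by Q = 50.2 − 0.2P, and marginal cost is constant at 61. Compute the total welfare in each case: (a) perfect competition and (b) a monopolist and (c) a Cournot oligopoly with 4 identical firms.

Competition: TS = 3610; Monopoly: TS = 2707.5; Cournot: TS = 3465.6

Inverting demand: P = 251 − 5Q.
Under competition P = MC = 61, so Q = (251 − 61)/5 = 38.
CS = ½·(251 − 61)·38 = 3610; PS = (61 − 61)·38 = 0; TS = 3610.
Monopoly sets MR = MC: 251 − 10Q = 61 ⇒ Q = 19, P = 251 − 5·19 = 156.
CS = ½·(251 − 156)·19 = 902.5; PS = (156 − 61)·19 = 1805; TS = 2707.5.
Cournot with 4 identical firms: the symmetric best-response condition is 251 − 25q = 61. Each firm produces q = 7.6, total output Q = 30.4, price P = 99.
CS = ½·(251 − 99)·30.4 = 2310.4; PS = (99 − 61)·30.4 = 1155.2; TS = 3465.6.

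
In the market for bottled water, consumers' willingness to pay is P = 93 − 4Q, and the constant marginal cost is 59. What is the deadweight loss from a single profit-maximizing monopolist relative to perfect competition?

Perfect competition: P = MC = 59, so 93 − 4Q = 59 and Q = 8.5.
The monopolist equates marginal revenue to marginal cost: 93 − 8Q = 59, so Q = 4.25. From demand, P = 76.
DWL is the triangle between Q = 4.25 and Q = 8.5: ½·(8.5 − 4.25)·(76 − 59) = 36.125.

DWL = 36.125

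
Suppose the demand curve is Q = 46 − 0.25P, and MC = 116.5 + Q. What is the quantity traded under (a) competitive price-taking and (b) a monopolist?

Inverting demand: P = 184 − 4Q.
Under competition P = MC: 184 − 4Q = 116.5 + Q ⇒ Q = 13.5, P = 130.
A monopolist chooses Q where MR = MC. MR = 184 − 8Q; setting this equal to 116.5 + Q gives Q = 7.5 and P = 154.

Competition: Q = 13.5; Monopoly: Q = 7.5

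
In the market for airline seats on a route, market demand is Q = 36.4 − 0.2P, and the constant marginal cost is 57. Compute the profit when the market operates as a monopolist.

Profit = 781.25

Inverting demand: P = 182 − 5Q.
The monopolist equates marginal revenue to marginal cost: 182 − 10Q = 57, so Q = 12.5. From demand, P = 119.5.
Profit = (119.5 − 57)·12.5 = 781.25.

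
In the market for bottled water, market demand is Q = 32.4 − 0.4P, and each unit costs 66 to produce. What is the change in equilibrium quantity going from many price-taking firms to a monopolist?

Inverting demand: P = 81 − 2.5Q.
Perfect competition: P = MC = 66, so 81 − 2.5Q = 66 and Q = 6.
The monopolist equates marginal revenue to marginal cost: 81 − 5Q = 66, so Q = 3. From demand, P = 73.5.
Change in equilibrium quantity: 3 − 6 = −3.

Equilibrium quantity falls by 3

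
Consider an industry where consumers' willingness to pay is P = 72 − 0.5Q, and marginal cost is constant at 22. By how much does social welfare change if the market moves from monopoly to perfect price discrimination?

A monopolist chooses Q where MR = MC. MR = 72 − Q; setting this equal to 22 gives Q = 50 and P = 47.
CS = ½·(72 − 47)·50 = 625; PS = (47 − 22)·50 = 1250; TS = 1875.
Under first-degree price discrimination the firm charges each unit its demand price and produces up to where P = MC, i.e. Q = 100. Consumer surplus is zero; producer surplus equals total surplus.
TS = 2500 (equal to competitive TS).
Change in social welfare: 2500 − 1875 = 625.

Social welfare rises by 625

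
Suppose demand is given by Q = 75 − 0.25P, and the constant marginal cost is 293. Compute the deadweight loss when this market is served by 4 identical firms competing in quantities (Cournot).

DWL = 0.245

Inverting demand: P = 300 − 4Q.
Competitive firms price at marginal cost: P = 293, giving Q = 1.75.
In a 4-firm Cournot equilibrium, symmetry and the first-order condition give q = (300 − 293)/(20) = 0.35. So Q = 1.4 and P = 294.4.
DWL is the triangle between Q = 1.4 and Q = 1.75: ½·(1.75 − 1.4)·(294.4 − 293) = 0.245.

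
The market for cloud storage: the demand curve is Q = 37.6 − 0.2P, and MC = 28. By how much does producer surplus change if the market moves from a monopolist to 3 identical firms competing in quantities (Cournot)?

Producer surplus falls by 320

Inverting demand: P = 188 − 5Q.
A monopolist chooses Q where MR = MC. MR = 188 − 10Q; setting this equal to 28 gives Q = 16 and P = 108.
PS = (108 − 28)·16 = 1280.
In a 3-firm Cournot equilibrium, symmetry and the first-order condition give q = (188 − 28)/(20) = 8. So Q = 24 and P = 68.
PS = (68 − 28)·24 = 960.
Change in producer surplus: 960 − 1280 = −320.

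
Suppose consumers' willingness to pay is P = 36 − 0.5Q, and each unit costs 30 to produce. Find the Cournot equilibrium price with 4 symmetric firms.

P = 31.2

In a 4-firm Cournot equilibrium, symmetry and the first-order condition give q = (36 − 30)/(2.5) = 2.4. So Q = 9.6 and P = 31.2.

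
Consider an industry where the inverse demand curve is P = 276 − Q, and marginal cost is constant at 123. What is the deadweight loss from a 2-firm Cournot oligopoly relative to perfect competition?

Under competition P = MC = 123, so Q = (276 − 123)/1 = 153.
In a 2-firm Cournot equilibrium, symmetry and the first-order condition give q = (276 − 123)/(3) = 51. So Q = 102 and P = 174.
DWL is the triangle between Q = 102 and Q = 153: ½·(153 − 102)·(174 − 123) = 1300.5.

DWL = 1300.5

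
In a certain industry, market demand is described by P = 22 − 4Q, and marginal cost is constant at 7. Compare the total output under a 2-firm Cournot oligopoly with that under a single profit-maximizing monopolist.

With 2 symmetric Cournot firms, each firm's FOC gives 22 − 12q = 7, so q = 1.25, Q = 2·1.25 = 2.5, and P = 12.
Monopoly sets MR = MC: 22 − 8Q = 7 ⇒ Q = 1.875, P = 22 − 4·1.875 = 14.5.

Cournot: Q = 2.5; Monopoly: Q = 1.875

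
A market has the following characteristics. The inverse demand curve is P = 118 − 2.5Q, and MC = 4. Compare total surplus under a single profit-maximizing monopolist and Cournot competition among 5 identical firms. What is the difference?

A monopolist chooses Q where MR = MC. MR = 118 − 5Q; setting this equal to 4 gives Q = 22.8 and P = 61.
CS = ½·(118 − 61)·22.8 = 649.8; PS = (61 − 4)·22.8 = 1299.6; TS = 1949.4.
Cournot with 5 identical firms: the symmetric best-response condition is 118 − 15q = 4. Each firm produces q = 7.6, total output Q = 38, price P = 23.
CS = ½·(118 − 23)·38 = 1805; PS = (23 − 4)·38 = 722; TS = 2527.
Change in total surplus: 2527 − 1949.4 = 577.6.

Total surplus rises by 577.6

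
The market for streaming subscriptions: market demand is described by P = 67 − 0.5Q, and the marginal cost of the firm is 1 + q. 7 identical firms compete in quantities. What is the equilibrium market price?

In a 7-firm Cournot equilibrium, symmetry and the first-order condition give q = (67 − 1)/(5) = 13.2. So Q = 92.4 and P = 20.8.

P = 20.8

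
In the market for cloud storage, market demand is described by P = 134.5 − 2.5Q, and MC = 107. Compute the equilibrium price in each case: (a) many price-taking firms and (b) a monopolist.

Competition: P = 107; Monopoly: P = 120.75

Competitive firms price at marginal cost: P = 107, giving Q = 11.
The monopolist equates marginal revenue to marginal cost: 134.5 − 5Q = 107, so Q = 5.5. From demand, P = 120.75.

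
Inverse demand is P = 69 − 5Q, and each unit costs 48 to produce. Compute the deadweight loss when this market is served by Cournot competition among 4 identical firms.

DWL = 1.764

Competitive firms price at marginal cost: P = 48, giving Q = 4.2.
Cournot with 4 identical firms: the symmetric best-response condition is 69 − 25q = 48. Each firm produces q = 0.84, total output Q = 3.36, price P = 52.2.
DWL is the triangle between Q = 3.36 and Q = 4.2: ½·(4.2 − 3.36)·(52.2 − 48) = 1.764.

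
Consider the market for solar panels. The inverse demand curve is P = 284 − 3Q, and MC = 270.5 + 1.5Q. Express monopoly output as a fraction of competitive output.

Q_m/Q_c = 0.6

The monopolist equates marginal revenue to marginal cost: 284 − 6Q = 270.5 + 1.5Q, so Q = 1.8. From demand, P = 278.6.
Under competition P = MC: 284 − 3Q = 270.5 + 1.5Q ⇒ Q = 3, P = 275.
Ratio Q_m/Q_c = 1.8/3 = 0.6.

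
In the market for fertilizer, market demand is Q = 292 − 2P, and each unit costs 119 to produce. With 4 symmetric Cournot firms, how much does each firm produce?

Inverting demand: P = 146 − 0.5Q.
Cournot with 4 identical firms: the symmetric best-response condition is 146 − 2.5q = 119. Each firm produces q = 10.8, total output Q = 43.2, price P = 124.4.

q_i = 10.8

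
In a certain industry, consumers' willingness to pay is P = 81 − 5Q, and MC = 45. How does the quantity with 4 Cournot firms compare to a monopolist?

Cournot: Q = 5.76; Monopoly: Q = 3.6

Cournot with 4 identical firms: the symmetric best-response condition is 81 − 25q = 45. Each firm produces q = 1.44, total output Q = 5.76, price P = 52.2.
The monopolist equates marginal revenue to marginal cost: 81 − 10Q = 45, so Q = 3.6. From demand, P = 63.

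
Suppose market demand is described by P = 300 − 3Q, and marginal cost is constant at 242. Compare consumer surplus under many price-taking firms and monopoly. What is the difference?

CS falls by 420.5

Perfect competition: P = MC = 242, so 300 − 3Q = 242 and Q = 58/3.
CS = ½·(300 − 242)·58/3 = 1682/3.
Monopoly sets MR = MC: 300 − 6Q = 242 ⇒ Q = 29/3, P = 300 − 3·29/3 = 271.
CS = ½·(300 − 271)·29/3 = 841/6.
Change in consumer surplus: 841/6 − 1682/3 = −420.5.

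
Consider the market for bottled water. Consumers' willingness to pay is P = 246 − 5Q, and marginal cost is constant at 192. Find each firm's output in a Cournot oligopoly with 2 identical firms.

q_i = 3.6

With 2 symmetric Cournot firms, each firm's FOC gives 246 − 15q = 192, so q = 3.6, Q = 2·3.6 = 7.2, and P = 210.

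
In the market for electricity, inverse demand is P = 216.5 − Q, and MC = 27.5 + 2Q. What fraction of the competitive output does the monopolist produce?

A monopolist chooses Q where MR = MC. MR = 216.5 − 2Q; setting this equal to 27.5 + 2Q gives Q = 47.25 and P = 169.25.
Under competition P = MC: 216.5 − Q = 27.5 + 2Q ⇒ Q = 63, P = 153.5.
Ratio Q_m/Q_c = 47.25/63 = 0.75.

Q_m/Q_c = 0.75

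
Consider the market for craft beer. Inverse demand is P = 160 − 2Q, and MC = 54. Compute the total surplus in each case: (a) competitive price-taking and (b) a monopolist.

Perfect competition: P = MC = 54, so 160 − 2Q = 54 and Q = 53.
CS = ½·(160 − 54)·53 = 2809; PS = (54 − 54)·53 = 0; TS = 2809.
Monopoly sets MR = MC: 160 − 4Q = 54 ⇒ Q = 26.5, P = 160 − 2·26.5 = 107.
CS = ½·(160 − 107)·26.5 = 702.25; PS = (107 − 54)·26.5 = 1404.5; TS = 2106.75.

Competition: TS = 2809; Monopoly: TS = 2106.75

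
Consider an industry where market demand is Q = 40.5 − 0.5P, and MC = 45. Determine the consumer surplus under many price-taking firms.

Inverting demand: P = 81 − 2Q.
Competitive firms price at marginal cost: P = 45, giving Q = 18.
CS = ½·(81 − 45)·18 = 324.

CS = 324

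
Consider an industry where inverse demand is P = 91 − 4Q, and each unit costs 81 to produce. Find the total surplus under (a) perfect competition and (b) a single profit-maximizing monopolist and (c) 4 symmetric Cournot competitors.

Competitive firms price at marginal cost: P = 81, giving Q = 2.5.
CS = ½·(91 − 81)·2.5 = 12.5; PS = (81 − 81)·2.5 = 0; TS = 12.5.
A monopolist chooses Q where MR = MC. MR = 91 − 8Q; setting this equal to 81 gives Q = 1.25 and P = 86.
CS = ½·(91 − 86)·1.25 = 3.125; PS = (86 − 81)·1.25 = 6.25; TS = 9.375.
Cournot with 4 identical firms: the symmetric best-response condition is 91 − 20q = 81. Each firm produces q = 0.5, total output Q = 2, price P = 83.
CS = ½·(91 − 83)·2 = 8; PS = (83 − 81)·2 = 4; TS = 12.

Competition: TS = 12.5; Monopoly: TS = 9.375; Cournot: TS = 12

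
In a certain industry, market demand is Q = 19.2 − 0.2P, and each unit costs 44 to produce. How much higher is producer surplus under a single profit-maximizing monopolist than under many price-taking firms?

Inverting demand: P = 96 − 5Q.
Perfect competition: P = MC = 44, so 96 − 5Q = 44 and Q = 10.4.
PS = (44 − 44)·10.4 = 0.
Monopoly sets MR = MC: 96 − 10Q = 44 ⇒ Q = 5.2, P = 96 − 5·5.2 = 70.
PS = (70 − 44)·5.2 = 135.2.
Change in producer surplus: 135.2 − 0 = 135.2.

PS rises by 135.2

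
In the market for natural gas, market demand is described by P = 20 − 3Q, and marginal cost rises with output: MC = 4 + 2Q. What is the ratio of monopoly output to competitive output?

A monopolist chooses Q where MR = MC. MR = 20 − 6Q; setting this equal to 4 + 2Q gives Q = 2 and P = 14.
Under competition P = MC: 20 − 3Q = 4 + 2Q ⇒ Q = 3.2, P = 10.4.
Ratio Q_m/Q_c = 2/3.2 = 0.625.

Q_m/Q_c = 0.625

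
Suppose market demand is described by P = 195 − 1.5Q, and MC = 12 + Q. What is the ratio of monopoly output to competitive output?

The monopolist equates marginal revenue to marginal cost: 195 − 3Q = 12 + Q, so Q = 45.75. From demand, P = 126.375.
Competitive equilibrium sets price equal to marginal cost: 195 − 1.5Q = 12 + Q, so Q = 73.2 and P = 85.2.
Ratio Q_m/Q_c = 45.75/73.2 = 0.625.

Q_m/Q_c = 0.625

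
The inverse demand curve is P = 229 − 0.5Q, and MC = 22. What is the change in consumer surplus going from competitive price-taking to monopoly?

Consumer surplus falls by 32136.75

Under competition P = MC = 22, so Q = (229 − 22)/0.5 = 414.
CS = ½·(229 − 22)·414 = 42849.
A monopolist chooses Q where MR = MC. MR = 229 − Q; setting this equal to 22 gives Q = 207 and P = 125.5.
CS = ½·(229 − 125.5)·207 = 10712.25.
Change in consumer surplus: 10712.25 − 42849 = −32136.75.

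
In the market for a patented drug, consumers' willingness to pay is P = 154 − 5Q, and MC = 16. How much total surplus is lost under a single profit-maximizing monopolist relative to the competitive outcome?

Perfect competition: P = MC = 16, so 154 − 5Q = 16 and Q = 27.6.
The monopolist equates marginal revenue to marginal cost: 154 − 10Q = 16, so Q = 13.8. From demand, P = 85.
DWL is the triangle between Q = 13.8 and Q = 27.6: ½·(27.6 − 13.8)·(85 − 16) = 476.1.

DWL = 476.1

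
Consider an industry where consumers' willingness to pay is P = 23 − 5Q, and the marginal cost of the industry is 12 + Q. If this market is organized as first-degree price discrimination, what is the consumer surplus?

Under first-degree price discrimination the firm charges each unit its demand price and produces up to where P = MC, i.e. Q = 11/6. Consumer surplus is zero; producer surplus equals total surplus.
CS = 0.

CS = 0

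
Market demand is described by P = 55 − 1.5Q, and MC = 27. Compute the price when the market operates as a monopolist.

P = 41

A monopolist chooses Q where MR = MC. MR = 55 − 3Q; setting this equal to 27 gives Q = 28/3 and P = 41.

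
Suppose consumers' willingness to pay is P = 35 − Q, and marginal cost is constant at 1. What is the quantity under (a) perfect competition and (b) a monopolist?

Competition: Q = 34; Monopoly: Q = 17

Under competition P = MC = 1, so Q = (35 − 1)/1 = 34.
A monopolist chooses Q where MR = MC. MR = 35 − 2Q; setting this equal to 1 gives Q = 17 and P = 18.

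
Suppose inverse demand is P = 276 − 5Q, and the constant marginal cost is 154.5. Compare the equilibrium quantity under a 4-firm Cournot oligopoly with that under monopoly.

With 4 symmetric Cournot firms, each firm's FOC gives 276 − 25q = 154.5, so q = 4.86, Q = 4·4.86 = 19.44, and P = 178.8.
The monopolist equates marginal revenue to marginal cost: 276 − 10Q = 154.5, so Q = 12.15. From demand, P = 215.25.

Cournot: Q = 19.44; Monopoly: Q = 12.15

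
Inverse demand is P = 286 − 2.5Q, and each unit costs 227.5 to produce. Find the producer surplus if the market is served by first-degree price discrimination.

Under first-degree price discrimination the firm charges each unit its demand price and produces up to where P = MC, i.e. Q = 23.4. Consumer surplus is zero; producer surplus equals total surplus.
PS = ½·(286 − 227.5)·23.4 = 684.45.

PS = 684.45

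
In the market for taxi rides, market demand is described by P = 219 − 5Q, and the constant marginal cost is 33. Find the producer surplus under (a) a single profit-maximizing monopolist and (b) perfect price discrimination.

Monopoly: PS = 1729.8; Perfect PD: PS = 3459.6

Monopoly sets MR = MC: 219 − 10Q = 33 ⇒ Q = 18.6, P = 219 − 5·18.6 = 126.
PS = (126 − 33)·18.6 = 1729.8.
A perfectly discriminating monopolist sells every unit with P(Q) ≥ MC(Q), so output equals the competitive quantity Q = 37.2. Each buyer pays their reservation price, so CS = 0 and the firm captures all surplus.
PS = ½·(219 − 33)·37.2 = 3459.6.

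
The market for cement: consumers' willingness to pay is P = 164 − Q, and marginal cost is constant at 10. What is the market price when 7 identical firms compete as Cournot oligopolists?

P = 29.25

Cournot with 7 identical firms: the symmetric best-response condition is 164 − 8q = 10. Each firm produces q = 19.25, total output Q = 134.75, price P = 29.25.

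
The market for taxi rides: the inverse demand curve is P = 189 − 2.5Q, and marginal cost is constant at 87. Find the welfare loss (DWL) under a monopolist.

Perfect competition: P = MC = 87, so 189 − 2.5Q = 87 and Q = 40.8.
A monopolist chooses Q where MR = MC. MR = 189 − 5Q; setting this equal to 87 gives Q = 20.4 and P = 138.
DWL is the triangle between Q = 20.4 and Q = 40.8: ½·(40.8 − 20.4)·(138 − 87) = 520.2.

DWL = 520.2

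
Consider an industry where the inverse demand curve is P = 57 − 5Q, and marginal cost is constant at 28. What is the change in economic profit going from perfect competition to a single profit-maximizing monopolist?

Economic profit rises by 42.05

Under competition P = MC = 28, so Q = (57 − 28)/5 = 5.8.
Profit = (28 − 28)·5.8 = 0.
Monopoly sets MR = MC: 57 − 10Q = 28 ⇒ Q = 2.9, P = 57 − 5·2.9 = 42.5.
Profit = (42.5 − 28)·2.9 = 42.05.
Change in economic profit: 42.05 − 0 = 42.05.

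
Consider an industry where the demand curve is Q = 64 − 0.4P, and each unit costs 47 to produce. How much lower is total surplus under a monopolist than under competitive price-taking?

TS falls by 638.45

Inverting demand: P = 160 − 2.5Q.
Competitive firms price at marginal cost: P = 47, giving Q = 45.2.
CS = ½·(160 − 47)·45.2 = 2553.8; PS = (47 − 47)·45.2 = 0; TS = 2553.8.
The monopolist equates marginal revenue to marginal cost: 160 − 5Q = 47, so Q = 22.6. From demand, P = 103.5.
CS = ½·(160 − 103.5)·22.6 = 638.45; PS = (103.5 − 47)·22.6 = 1276.9; TS = 1915.35.
Change in total surplus: 1915.35 − 2553.8 = −638.45.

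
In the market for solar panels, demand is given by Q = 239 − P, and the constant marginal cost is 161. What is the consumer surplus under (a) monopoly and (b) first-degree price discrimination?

Inverting demand: P = 239 − Q.
The monopolist equates marginal revenue to marginal cost: 239 − 2Q = 161, so Q = 39. From demand, P = 200.
CS = ½·(239 − 200)·39 = 760.5.
Under first-degree price discrimination the firm charges each unit its demand price and produces up to where P = MC, i.e. Q = 78. Consumer surplus is zero; producer surplus equals total surplus.
CS = 0.

Monopoly: CS = 760.5; Perfect PD: CS = 0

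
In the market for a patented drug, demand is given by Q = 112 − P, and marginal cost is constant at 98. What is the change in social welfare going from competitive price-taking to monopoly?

Inverting demand: P = 112 − Q.
Perfect competition: P = MC = 98, so 112 − Q = 98 and Q = 14.
CS = ½·(112 − 98)·14 = 98; PS = (98 − 98)·14 = 0; TS = 98.
The monopolist equates marginal revenue to marginal cost: 112 − 2Q = 98, so Q = 7. From demand, P = 105.
CS = ½·(112 − 105)·7 = 24.5; PS = (105 − 98)·7 = 49; TS = 73.5.
Change in social welfare: 73.5 − 98 = −24.5.

TS falls by 24.5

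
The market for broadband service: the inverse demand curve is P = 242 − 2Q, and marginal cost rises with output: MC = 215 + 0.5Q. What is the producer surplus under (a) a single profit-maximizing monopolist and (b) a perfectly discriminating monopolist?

A monopolist chooses Q where MR = MC. MR = 242 − 4Q; setting this equal to 215 + 0.5Q gives Q = 6 and P = 230.
PS = P·Q − VC(Q) = 230·6 − (215·6 + ½·0.5·6²) = 81.
Under first-degree price discrimination the firm charges each unit its demand price and produces up to where P = MC, i.e. Q = 10.8. Consumer surplus is zero; producer surplus equals total surplus.
PS = ½·(242 − 215)·10.8 = 145.8.

Monopoly: PS = 81; Perfect PD: PS = 145.8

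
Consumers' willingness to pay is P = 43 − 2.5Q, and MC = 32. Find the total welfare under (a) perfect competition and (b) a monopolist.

Perfect competition: P = MC = 32, so 43 − 2.5Q = 32 and Q = 4.4.
CS = ½·(43 − 32)·4.4 = 24.2; PS = (32 − 32)·4.4 = 0; TS = 24.2.
The monopolist equates marginal revenue to marginal cost: 43 − 5Q = 32, so Q = 2.2. From demand, P = 37.5.
CS = ½·(43 − 37.5)·2.2 = 6.05; PS = (37.5 − 32)·2.2 = 12.1; TS = 18.15.

Competition: TS = 24.2; Monopoly: TS = 18.15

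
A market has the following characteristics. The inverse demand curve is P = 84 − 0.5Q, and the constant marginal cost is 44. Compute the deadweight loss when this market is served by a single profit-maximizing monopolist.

Perfect competition: P = MC = 44, so 84 − 0.5Q = 44 and Q = 80.
Monopoly sets MR = MC: 84 − Q = 44 ⇒ Q = 40, P = 84 − 0.5·40 = 64.
DWL is the triangle between Q = 40 and Q = 80: ½·(80 − 40)·(64 − 44) = 400.

DWL = 400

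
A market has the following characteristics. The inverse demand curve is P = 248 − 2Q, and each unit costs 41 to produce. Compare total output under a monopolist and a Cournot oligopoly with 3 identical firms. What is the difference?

The monopolist equates marginal revenue to marginal cost: 248 − 4Q = 41, so Q = 51.75. From demand, P = 144.5.
Cournot with 3 identical firms: the symmetric best-response condition is 248 − 8q = 41. Each firm produces q = 25.875, total output Q = 77.625, price P = 92.75.
Change in total output: 77.625 − 51.75 = 25.875.

Q rises by 25.875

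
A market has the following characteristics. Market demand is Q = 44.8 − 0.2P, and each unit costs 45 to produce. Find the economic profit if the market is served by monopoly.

Inverting demand: P = 224 − 5Q.
The monopolist equates marginal revenue to marginal cost: 224 − 10Q = 45, so Q = 17.9. From demand, P = 134.5.
Profit = (134.5 − 45)·17.9 = 1602.05.

Profit = 1602.05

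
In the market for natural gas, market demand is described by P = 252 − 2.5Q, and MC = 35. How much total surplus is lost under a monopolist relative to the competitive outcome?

DWL = 2354.45

Perfect competition: P = MC = 35, so 252 − 2.5Q = 35 and Q = 86.8.
Monopoly sets MR = MC: 252 − 5Q = 35 ⇒ Q = 43.4, P = 252 − 2.5·43.4 = 143.5.
DWL is the triangle between Q = 43.4 and Q = 86.8: ½·(86.8 − 43.4)·(143.5 − 35) = 2354.45.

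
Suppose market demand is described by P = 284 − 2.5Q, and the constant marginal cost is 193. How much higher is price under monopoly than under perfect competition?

P rises by 45.5

Perfect competition: P = MC = 193, so 284 − 2.5Q = 193 and Q = 36.4.
Monopoly sets MR = MC: 284 − 5Q = 193 ⇒ Q = 18.2, P = 284 − 2.5·18.2 = 238.5.
Change in price: 238.5 − 193 = 45.5.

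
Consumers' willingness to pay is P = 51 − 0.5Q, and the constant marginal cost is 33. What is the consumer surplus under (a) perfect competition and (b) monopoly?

Perfect competition: P = MC = 33, so 51 − 0.5Q = 33 and Q = 36.
CS = ½·(51 − 33)·36 = 324.
Monopoly sets MR = MC: 51 − Q = 33 ⇒ Q = 18, P = 51 − 0.5·18 = 42.
CS = ½·(51 − 42)·18 = 81.

Competition: CS = 324; Monopoly: CS = 81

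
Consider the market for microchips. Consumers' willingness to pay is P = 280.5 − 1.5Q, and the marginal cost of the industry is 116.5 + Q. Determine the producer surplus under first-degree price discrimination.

Under first-degree price discrimination the firm charges each unit its demand price and produces up to where P = MC, i.e. Q = 65.6. Consumer surplus is zero; producer surplus equals total surplus.
PS = ½·(280.5 − 116.5)·65.6 = 5379.2.

PS = 5379.2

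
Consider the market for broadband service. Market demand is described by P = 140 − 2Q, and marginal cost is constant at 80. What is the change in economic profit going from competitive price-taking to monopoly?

Competitive firms price at marginal cost: P = 80, giving Q = 30.
Profit = (80 − 80)·30 = 0.
The monopolist equates marginal revenue to marginal cost: 140 − 4Q = 80, so Q = 15. From demand, P = 110.
Profit = (110 − 80)·15 = 450.
Change in economic profit: 450 − 0 = 450.

π rises by 450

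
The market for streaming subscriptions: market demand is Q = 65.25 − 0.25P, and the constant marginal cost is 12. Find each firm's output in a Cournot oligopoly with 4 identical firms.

q_i = 12.45

Inverting demand: P = 261 − 4Q.
With 4 symmetric Cournot firms, each firm's FOC gives 261 − 20q = 12, so q = 12.45, Q = 4·12.45 = 49.8, and P = 61.8.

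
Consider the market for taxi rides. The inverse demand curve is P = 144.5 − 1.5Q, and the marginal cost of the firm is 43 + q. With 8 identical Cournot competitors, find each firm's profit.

π_i = 98

Cournot with 8 identical firms: the symmetric best-response condition is 144.5 − 13.5q = 43 + q. Each firm produces q = 7, total output Q = 56, price P = 60.5.
Each firm's profit = 60.5·7 − (43·7 + ½·1·7²) = 98.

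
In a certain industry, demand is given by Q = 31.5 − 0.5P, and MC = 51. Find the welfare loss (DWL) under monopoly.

Inverting demand: P = 63 − 2Q.
Perfect competition: P = MC = 51, so 63 − 2Q = 51 and Q = 6.
Monopoly sets MR = MC: 63 − 4Q = 51 ⇒ Q = 3, P = 63 − 2·3 = 57.
DWL is the triangle between Q = 3 and Q = 6: ½·(6 − 3)·(57 − 51) = 9.

DWL = 9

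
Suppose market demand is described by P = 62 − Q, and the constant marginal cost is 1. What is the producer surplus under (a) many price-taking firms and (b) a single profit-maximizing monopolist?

Under competition P = MC = 1, so Q = (62 − 1)/1 = 61.
PS = (1 − 1)·61 = 0.
Monopoly sets MR = MC: 62 − 2Q = 1 ⇒ Q = 30.5, P = 62 − 30.5 = 31.5.
PS = (31.5 − 1)·30.5 = 930.25.

Competition: PS = 0; Monopoly: PS = 930.25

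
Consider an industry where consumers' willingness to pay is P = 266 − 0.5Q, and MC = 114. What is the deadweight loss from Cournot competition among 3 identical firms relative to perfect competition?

Competitive firms price at marginal cost: P = 114, giving Q = 304.
Cournot with 3 identical firms: the symmetric best-response condition is 266 − 2q = 114. Each firm produces q = 76, total output Q = 228, price P = 152.
DWL is the triangle between Q = 228 and Q = 304: ½·(304 − 228)·(152 − 114) = 1444.

DWL = 1444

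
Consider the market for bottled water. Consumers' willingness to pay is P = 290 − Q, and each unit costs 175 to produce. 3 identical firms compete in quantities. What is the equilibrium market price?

P = 203.75

With 3 symmetric Cournot firms, each firm's FOC gives 290 − 4q = 175, so q = 28.75, Q = 3·28.75 = 86.25, and P = 203.75.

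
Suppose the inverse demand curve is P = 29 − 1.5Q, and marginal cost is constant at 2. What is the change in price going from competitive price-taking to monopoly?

Price rises by 13.5

Under competition P = MC = 2, so Q = (29 − 2)/1.5 = 18.
The monopolist equates marginal revenue to marginal cost: 29 − 3Q = 2, so Q = 9. From demand, P = 15.5.
Change in price: 15.5 − 2 = 13.5.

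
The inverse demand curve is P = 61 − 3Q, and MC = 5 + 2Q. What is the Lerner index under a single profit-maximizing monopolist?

A monopolist chooses Q where MR = MC. MR = 61 − 6Q; setting this equal to 5 + 2Q gives Q = 7 and P = 40.
Lerner index = (P − MC)/P = (40 − 19)/40 = 0.525.

Lerner index = 0.525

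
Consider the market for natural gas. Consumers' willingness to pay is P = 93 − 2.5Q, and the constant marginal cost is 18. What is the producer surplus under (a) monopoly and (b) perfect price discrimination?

Monopoly: PS = 562.5; Perfect PD: PS = 1125

The monopolist equates marginal revenue to marginal cost: 93 − 5Q = 18, so Q = 15. From demand, P = 55.5.
PS = (55.5 − 18)·15 = 562.5.
Under first-degree price discrimination the firm charges each unit its demand price and produces up to where P = MC, i.e. Q = 30. Consumer surplus is zero; producer surplus equals total surplus.
PS = ½·(93 − 18)·30 = 1125.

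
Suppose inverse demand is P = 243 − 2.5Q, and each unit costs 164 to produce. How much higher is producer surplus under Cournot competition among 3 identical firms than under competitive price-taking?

Producer surplus rises by 468.075

Perfect competition: P = MC = 164, so 243 − 2.5Q = 164 and Q = 31.6.
PS = (164 − 164)·31.6 = 0.
Cournot with 3 identical firms: the symmetric best-response condition is 243 − 10q = 164. Each firm produces q = 7.9, total output Q = 23.7, price P = 183.75.
PS = (183.75 − 164)·23.7 = 468.075.
Change in producer surplus: 468.075 − 0 = 468.075.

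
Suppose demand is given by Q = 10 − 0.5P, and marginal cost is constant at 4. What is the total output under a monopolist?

Inverting demand: P = 20 − 2Q.
Monopoly sets MR = MC: 20 − 4Q = 4 ⇒ Q = 4, P = 20 − 2·4 = 12.

Q = 4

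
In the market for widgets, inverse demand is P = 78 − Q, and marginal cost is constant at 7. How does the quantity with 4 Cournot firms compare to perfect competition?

With 4 symmetric Cournot firms, each firm's FOC gives 78 − 5q = 7, so q = 14.2, Q = 4·14.2 = 56.8, and P = 21.2.
Competitive firms price at marginal cost: P = 7, giving Q = 71.

Cournot: Q = 56.8; Competition: Q = 71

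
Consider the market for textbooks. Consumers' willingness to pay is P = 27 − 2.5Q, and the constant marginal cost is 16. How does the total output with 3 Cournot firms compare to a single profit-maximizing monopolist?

Cournot: Q = 3.3; Monopoly: Q = 2.2

With 3 symmetric Cournot firms, each firm's FOC gives 27 − 10q = 16, so q = 1.1, Q = 3·1.1 = 3.3, and P = 18.75.
The monopolist equates marginal revenue to marginal cost: 27 − 5Q = 16, so Q = 2.2. From demand, P = 21.5.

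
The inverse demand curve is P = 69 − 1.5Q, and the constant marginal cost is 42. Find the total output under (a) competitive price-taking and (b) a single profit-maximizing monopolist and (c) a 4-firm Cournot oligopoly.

Perfect competition: P = MC = 42, so 69 − 1.5Q = 42 and Q = 18.
The monopolist equates marginal revenue to marginal cost: 69 − 3Q = 42, so Q = 9. From demand, P = 55.5.
Cournot with 4 identical firms: the symmetric best-response condition is 69 − 7.5q = 42. Each firm produces q = 3.6, total output Q = 14.4, price P = 47.4.

Competition: Q = 18; Monopoly: Q = 9; Cournot: Q = 14.4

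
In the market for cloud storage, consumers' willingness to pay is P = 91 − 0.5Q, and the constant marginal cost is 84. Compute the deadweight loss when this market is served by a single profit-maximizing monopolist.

Perfect competition: P = MC = 84, so 91 − 0.5Q = 84 and Q = 14.
A monopolist chooses Q where MR = MC. MR = 91 − Q; setting this equal to 84 gives Q = 7 and P = 87.5.
DWL is the triangle between Q = 7 and Q = 14: ½·(14 − 7)·(87.5 − 84) = 12.25.

DWL = 12.25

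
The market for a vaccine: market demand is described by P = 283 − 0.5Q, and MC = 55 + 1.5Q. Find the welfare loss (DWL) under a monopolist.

DWL = 519.84

Competitive equilibrium sets price equal to marginal cost: 283 − 0.5Q = 55 + 1.5Q, so Q = 114 and P = 226.
The monopolist equates marginal revenue to marginal cost: 283 − Q = 55 + 1.5Q, so Q = 91.2. From demand, P = 237.4.
CS = ½·(283 − 226)·114 = 3249; PS = (226·114 − 55·114 − ½·1.5·114²) = 9747; TS = 12996.
CS = ½·(283 − 237.4)·91.2 = 2079.36; PS = (237.4·91.2 − 55·91.2 − ½·1.5·91.2²) = 10396.8; TS = 12476.16.
DWL = 12996 − 12476.16 = 519.84.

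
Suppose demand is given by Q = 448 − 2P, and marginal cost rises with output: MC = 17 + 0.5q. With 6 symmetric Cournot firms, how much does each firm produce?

Inverting demand: P = 224 − 0.5Q.
Cournot with 6 identical firms: the symmetric best-response condition is 224 − 3.5q = 17 + 0.5q. Each firm produces q = 51.75, total output Q = 310.5, price P = 68.75.

q_i = 51.75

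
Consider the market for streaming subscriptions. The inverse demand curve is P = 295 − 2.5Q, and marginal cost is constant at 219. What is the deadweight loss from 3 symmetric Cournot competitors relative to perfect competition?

DWL = 72.2

Under competition P = MC = 219, so Q = (295 − 219)/2.5 = 30.4.
With 3 symmetric Cournot firms, each firm's FOC gives 295 − 10q = 219, so q = 7.6, Q = 3·7.6 = 22.8, and P = 238.
DWL is the triangle between Q = 22.8 and Q = 30.4: ½·(30.4 − 22.8)·(238 − 219) = 72.2.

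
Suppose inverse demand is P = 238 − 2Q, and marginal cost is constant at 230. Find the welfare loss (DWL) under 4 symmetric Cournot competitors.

DWL = 0.64

Competitive firms price at marginal cost: P = 230, giving Q = 4.
With 4 symmetric Cournot firms, each firm's FOC gives 238 − 10q = 230, so q = 0.8, Q = 4·0.8 = 3.2, and P = 231.6.
DWL is the triangle between Q = 3.2 and Q = 4: ½·(4 − 3.2)·(231.6 − 230) = 0.64.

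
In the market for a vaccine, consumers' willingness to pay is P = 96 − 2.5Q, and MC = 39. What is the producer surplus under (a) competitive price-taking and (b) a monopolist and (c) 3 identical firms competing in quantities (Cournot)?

Competition: PS = 0; Monopoly: PS = 324.9; Cournot: PS = 243.675

Competitive firms price at marginal cost: P = 39, giving Q = 22.8.
PS = (39 − 39)·22.8 = 0.
Monopoly sets MR = MC: 96 − 5Q = 39 ⇒ Q = 11.4, P = 96 − 2.5·11.4 = 67.5.
PS = (67.5 − 39)·11.4 = 324.9.
With 3 symmetric Cournot firms, each firm's FOC gives 96 − 10q = 39, so q = 5.7, Q = 3·5.7 = 17.1, and P = 53.25.
PS = (53.25 − 39)·17.1 = 243.675.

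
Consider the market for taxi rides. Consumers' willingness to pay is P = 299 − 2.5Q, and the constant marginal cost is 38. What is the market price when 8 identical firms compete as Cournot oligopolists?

P = 67

In a 8-firm Cournot equilibrium, symmetry and the first-order condition give q = (299 − 38)/(22.5) = 11.6. So Q = 92.8 and P = 67.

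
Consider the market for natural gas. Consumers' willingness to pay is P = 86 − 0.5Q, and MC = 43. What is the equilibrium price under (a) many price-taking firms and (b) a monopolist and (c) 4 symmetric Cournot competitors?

Competition: P = 43; Monopoly: P = 64.5; Cournot: P = 51.6

Perfect competition: P = MC = 43, so 86 − 0.5Q = 43 and Q = 86.
A monopolist chooses Q where MR = MC. MR = 86 − Q; setting this equal to 43 gives Q = 43 and P = 64.5.
Cournot with 4 identical firms: the symmetric best-response condition is 86 − 2.5q = 43. Each firm produces q = 17.2, total output Q = 68.8, price P = 51.6.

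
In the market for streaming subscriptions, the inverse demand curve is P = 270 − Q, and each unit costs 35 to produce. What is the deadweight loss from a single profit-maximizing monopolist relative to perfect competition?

DWL = 6903.125

Competitive firms price at marginal cost: P = 35, giving Q = 235.
Monopoly sets MR = MC: 270 − 2Q = 35 ⇒ Q = 117.5, P = 270 − 117.5 = 152.5.
DWL is the triangle between Q = 117.5 and Q = 235: ½·(235 − 117.5)·(152.5 − 35) = 6903.125.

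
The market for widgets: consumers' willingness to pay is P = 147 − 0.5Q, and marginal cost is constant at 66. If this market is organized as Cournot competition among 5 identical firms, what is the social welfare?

TS = 6378.75

With 5 symmetric Cournot firms, each firm's FOC gives 147 − 3q = 66, so q = 27, Q = 5·27 = 135, and P = 79.5.
CS = ½·(147 − 79.5)·135 = 4556.25; PS = (79.5 − 66)·135 = 1822.5; TS = 6378.75.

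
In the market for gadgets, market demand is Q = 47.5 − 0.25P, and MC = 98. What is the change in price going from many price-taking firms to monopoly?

Inverting demand: P = 190 − 4Q.
Competitive firms price at marginal cost: P = 98, giving Q = 23.
Monopoly sets MR = MC: 190 − 8Q = 98 ⇒ Q = 11.5, P = 190 − 4·11.5 = 144.
Change in price: 144 − 98 = 46.

P rises by 46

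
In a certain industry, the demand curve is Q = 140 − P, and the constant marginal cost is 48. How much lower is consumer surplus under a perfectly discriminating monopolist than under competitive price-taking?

Consumer surplus falls by 4232

Inverting demand: P = 140 − Q.
Under competition P = MC = 48, so Q = (140 − 48)/1 = 92.
CS = ½·(140 − 48)·92 = 4232.
Under first-degree price discrimination the firm charges each unit its demand price and produces up to where P = MC, i.e. Q = 92. Consumer surplus is zero; producer surplus equals total surplus.
CS = 0.
Change in consumer surplus: 0 − 4232 = −4232.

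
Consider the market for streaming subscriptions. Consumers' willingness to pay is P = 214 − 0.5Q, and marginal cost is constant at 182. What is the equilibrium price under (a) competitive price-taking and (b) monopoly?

Perfect competition: P = MC = 182, so 214 − 0.5Q = 182 and Q = 64.
A monopolist chooses Q where MR = MC. MR = 214 − Q; setting this equal to 182 gives Q = 32 and P = 198.

Competition: P = 182; Monopoly: P = 198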